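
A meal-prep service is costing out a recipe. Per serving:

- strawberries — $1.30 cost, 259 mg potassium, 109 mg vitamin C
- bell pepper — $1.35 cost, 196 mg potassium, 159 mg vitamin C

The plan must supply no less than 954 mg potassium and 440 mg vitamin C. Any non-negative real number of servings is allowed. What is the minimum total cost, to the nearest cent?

$4.97

Check every corner: each single food scaled to meet both minima, and each pair solved so both constraints bind.
strawberries only: max(954/259, 440/109) = 4.037 servings → $5.25.
bell pepper only: max(954/196, 440/159) = 4.867 servings → $6.57.
strawberries + bell pepper with both tight: 3.303 servings and 0.5033 servings → $4.97.
So the least-cost plan costs $4.97.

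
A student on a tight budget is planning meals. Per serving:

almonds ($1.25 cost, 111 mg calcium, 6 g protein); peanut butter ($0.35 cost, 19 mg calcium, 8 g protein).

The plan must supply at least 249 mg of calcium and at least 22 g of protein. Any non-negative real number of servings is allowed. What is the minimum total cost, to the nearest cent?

$2.97

Compare the cost at each extreme point of the feasible region.
almonds only: max(249/111, 22/6) = 3.667 servings → $4.58.
peanut butter only: max(249/19, 22/8) = 13.11 servings → $4.59.
almonds + peanut butter with both tight: 2.034 servings and 1.225 servings → $2.97.
So the least-cost plan costs $2.97.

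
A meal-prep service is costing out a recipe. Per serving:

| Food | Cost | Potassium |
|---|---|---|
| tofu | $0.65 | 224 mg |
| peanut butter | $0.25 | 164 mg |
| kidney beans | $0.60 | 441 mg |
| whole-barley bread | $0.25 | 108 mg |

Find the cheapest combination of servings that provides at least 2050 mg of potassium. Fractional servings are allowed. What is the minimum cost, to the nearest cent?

Cost per mg of potassium: kidney beans $0.0014, peanut butter $0.0015, whole-barley bread $0.0023, tofu $0.0029.
With no serving limits, use only kidney beans: 2050 mg / 441 mg = 4.649 servings × $0.60 = $2.79.

$2.79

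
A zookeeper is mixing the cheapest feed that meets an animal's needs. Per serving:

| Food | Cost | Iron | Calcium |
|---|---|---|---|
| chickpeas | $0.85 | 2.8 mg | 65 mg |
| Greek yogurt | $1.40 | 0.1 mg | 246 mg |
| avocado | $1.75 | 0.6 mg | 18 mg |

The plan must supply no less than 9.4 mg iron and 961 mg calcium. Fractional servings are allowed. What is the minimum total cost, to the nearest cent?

$7.03

With two linear requirements the optimum uses one or two foods; enumerate the corners.
chickpeas only: max(9.4/2.8, 961/65) = 14.78 servings → $12.57.
Greek yogurt only: max(9.4/0.1, 961/246) = 94 servings → $131.60.
avocado only: max(9.4/0.6, 961/18) = 53.39 servings → $93.43.
chickpeas + Greek yogurt with both tight: 3.248 servings and 3.048 servings → $7.03.
chickpeas + avocado: the both-tight solution has a negative serving — not a feasible corner.
Greek yogurt + avocado with both tight: 2.794 servings and 15.2 servings → $30.51.
The minimum over all feasible corners is $7.03.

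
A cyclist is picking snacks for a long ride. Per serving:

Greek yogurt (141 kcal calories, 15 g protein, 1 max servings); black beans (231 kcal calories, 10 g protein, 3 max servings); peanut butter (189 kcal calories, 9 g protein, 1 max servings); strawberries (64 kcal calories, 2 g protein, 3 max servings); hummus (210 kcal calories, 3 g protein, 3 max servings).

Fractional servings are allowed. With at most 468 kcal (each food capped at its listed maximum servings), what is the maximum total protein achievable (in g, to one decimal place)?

Protein per kcal: Greek yogurt 0.1064, peanut butter 0.04762, black beans 0.04329, strawberries 0.03125, hummus 0.01429.
Take 1 serving of Greek yogurt: uses 141 kcal, +15.0 g protein (running total 15.0 g).
Take 1 serving of peanut butter: uses 189 kcal, +9.0 g protein (running total 24.0 g).
Take 0.5974 servings of black beans: uses 138 kcal, +6.0 g protein (running total 30.0 g).
Greedy by best ratio exhausts the calories allowance optimally: 30.0 g.

30.0 g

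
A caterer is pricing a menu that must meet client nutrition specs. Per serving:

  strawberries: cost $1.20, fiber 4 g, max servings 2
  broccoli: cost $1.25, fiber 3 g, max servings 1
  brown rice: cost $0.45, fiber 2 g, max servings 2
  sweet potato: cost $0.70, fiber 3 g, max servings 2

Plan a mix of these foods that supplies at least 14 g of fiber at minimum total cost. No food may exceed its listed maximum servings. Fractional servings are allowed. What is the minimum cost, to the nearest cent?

Cost per g of fiber: brown rice $0.2250, sweet potato $0.2333, strawberries $0.3000, broccoli $0.4167.
Take 2 servings of brown rice: +4.0 g fiber for $0.90 (total $0.90, still need 10.0 g).
Take 2 servings of sweet potato: +6.0 g fiber for $1.40 (total $2.30, still need 4.0 g).
Take 1 serving of strawberries: +4.0 g fiber for $1.20 (total $3.50, still need 0.0 g).
Greedy by cheapest-per-g is optimal for a single linear constraint, so the minimum cost is $3.50.

$3.50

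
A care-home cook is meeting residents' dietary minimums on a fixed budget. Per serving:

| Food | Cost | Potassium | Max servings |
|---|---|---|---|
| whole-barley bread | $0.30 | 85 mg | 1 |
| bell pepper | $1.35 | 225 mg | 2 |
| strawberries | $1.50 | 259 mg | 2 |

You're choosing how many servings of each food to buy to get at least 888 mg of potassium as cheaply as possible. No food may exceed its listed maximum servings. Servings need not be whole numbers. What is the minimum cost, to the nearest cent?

$5.01

Cost per mg of potassium: whole-barley bread $0.0035, strawberries $0.0058, bell pepper $0.0060.
Take 1 serving of whole-barley bread: +85.0 mg potassium for $0.30 (total $0.30, still need 803.0 mg).
Take 2 servings of strawberries: +518.0 mg potassium for $3.00 (total $3.30, still need 285.0 mg).
Take 1.267 servings of bell pepper: +285.0 mg potassium for $1.71 (total $5.01, still need 0.0 mg).
Greedy by cheapest-per-mg is optimal for a single linear constraint, so the minimum cost is $5.01.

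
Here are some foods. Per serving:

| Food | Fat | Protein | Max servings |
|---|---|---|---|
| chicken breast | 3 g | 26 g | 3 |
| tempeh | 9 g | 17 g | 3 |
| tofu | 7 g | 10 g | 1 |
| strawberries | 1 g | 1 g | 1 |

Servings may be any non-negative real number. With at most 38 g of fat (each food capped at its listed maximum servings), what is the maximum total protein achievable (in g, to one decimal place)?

Protein per g fat: chicken breast 8.667, tempeh 1.889, tofu 1.429, strawberries 1.
Take 3 servings of chicken breast: uses 9 g fat, +78.0 g protein (running total 78.0 g).
Take 3 servings of tempeh: uses 27 g fat, +51.0 g protein (running total 129.0 g).
Take 0.2857 servings of tofu: uses 2 g fat, +2.9 g protein (running total 131.9 g).
Filling greedily by protein-per-g fat is optimal for one linear limit, giving 131.9 g.

131.9 g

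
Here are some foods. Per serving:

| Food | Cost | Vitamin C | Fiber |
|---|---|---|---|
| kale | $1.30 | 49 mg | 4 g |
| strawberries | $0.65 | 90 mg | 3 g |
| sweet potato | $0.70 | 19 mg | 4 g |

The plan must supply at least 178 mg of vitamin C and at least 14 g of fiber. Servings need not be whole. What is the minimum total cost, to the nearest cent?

$2.63

Two binding constraints pin down two serving amounts, so the optimal mix uses at most two foods. The candidates are each food alone (scaled to the tighter of vitamin C/fiber) and each pair with both constraints tight.
kale only: max(178/49, 14/4) = 3.633 servings → $4.72.
strawberries only: max(178/90, 14/3) = 4.667 servings → $3.03.
sweet potato only: max(178/19, 14/4) = 9.368 servings → $6.56.
kale + strawberries with both tight: 3.408 servings and 0.1221 servings → $4.51.
kale + sweet potato: intersection lies outside the first quadrant.
strawberries + sweet potato with both tight: 1.472 servings and 2.396 servings → $2.63.
So the least-cost plan costs $2.63.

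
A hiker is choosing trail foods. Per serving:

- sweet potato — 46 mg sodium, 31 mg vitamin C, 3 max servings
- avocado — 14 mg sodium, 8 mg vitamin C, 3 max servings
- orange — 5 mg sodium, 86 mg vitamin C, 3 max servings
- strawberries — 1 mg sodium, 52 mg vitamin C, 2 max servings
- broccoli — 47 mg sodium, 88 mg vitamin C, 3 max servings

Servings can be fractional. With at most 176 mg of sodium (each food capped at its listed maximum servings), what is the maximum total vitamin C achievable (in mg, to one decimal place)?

Vitamin C per mg sodium: strawberries 52, orange 17.2, broccoli 1.872, sweet potato 0.6739, avocado 0.5714.
Take 2 servings of strawberries: uses 2 mg sodium, +104.0 mg vitamin C (running total 104.0 mg).
Take 3 servings of orange: uses 15 mg sodium, +258.0 mg vitamin C (running total 362.0 mg).
Take 3 servings of broccoli: uses 141 mg sodium, +264.0 mg vitamin C (running total 626.0 mg).
Take 0.3913 servings of sweet potato: uses 18 mg sodium, +12.1 mg vitamin C (running total 638.1 mg).
Greedy by best ratio exhausts the sodium allowance optimally: 638.1 mg.

638.1 mg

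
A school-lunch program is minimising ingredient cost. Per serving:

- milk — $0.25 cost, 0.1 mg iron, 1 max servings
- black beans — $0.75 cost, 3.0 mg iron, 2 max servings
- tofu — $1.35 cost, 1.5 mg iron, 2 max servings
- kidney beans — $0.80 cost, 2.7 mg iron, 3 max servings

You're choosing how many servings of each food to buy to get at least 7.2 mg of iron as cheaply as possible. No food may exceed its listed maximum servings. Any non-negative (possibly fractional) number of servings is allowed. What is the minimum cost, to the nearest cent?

Cost per mg of iron: black beans $0.2500, kidney beans $0.2963, tofu $0.9000, milk $2.5000.
Take 2 servings of black beans: +6.0 mg iron for $1.50 (total $1.50, still need 1.2 mg).
Take 0.4444 servings of kidney beans: +1.2 mg iron for $0.36 (total $1.86, still need 0.0 mg).
Filling from the cheapest source first is optimal under one linear minimum: $1.86.

$1.86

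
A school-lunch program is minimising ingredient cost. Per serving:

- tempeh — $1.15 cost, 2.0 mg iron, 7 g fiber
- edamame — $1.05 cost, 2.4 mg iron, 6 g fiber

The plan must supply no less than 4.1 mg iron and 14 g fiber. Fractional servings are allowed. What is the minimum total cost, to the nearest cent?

$2.31

Check every corner: each single food scaled to meet both minima, and each pair solved so both constraints bind.
tempeh only: max(4.1/2.0, 14/7) = 2.05 servings → $2.36.
edamame only: max(4.1/2.4, 14/6) = 2.333 servings → $2.45.
tempeh + edamame with both tight: 1.875 servings and 0.1458 servings → $2.31.
The minimum over all feasible corners is $2.31.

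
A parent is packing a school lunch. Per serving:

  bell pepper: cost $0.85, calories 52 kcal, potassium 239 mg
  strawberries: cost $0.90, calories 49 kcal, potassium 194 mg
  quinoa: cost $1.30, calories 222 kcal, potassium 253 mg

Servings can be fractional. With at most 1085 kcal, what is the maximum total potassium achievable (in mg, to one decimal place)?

Potassium per kcal: bell pepper 4.596, strawberries 3.959, quinoa 1.14.
With no serving limits, spend the whole calories allowance on bell pepper: 1085 kcal / 52 kcal × 239 mg = 4986.8 mg.

4986.8 mg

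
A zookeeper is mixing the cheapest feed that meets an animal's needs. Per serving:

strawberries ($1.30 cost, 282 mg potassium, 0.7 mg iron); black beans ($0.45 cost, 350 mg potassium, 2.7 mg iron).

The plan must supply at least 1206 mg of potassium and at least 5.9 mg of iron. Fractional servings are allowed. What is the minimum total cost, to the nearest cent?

$1.55

strawberries only: max(1206/282, 5.9/0.7) = 8.429 servings → $10.96.
black beans only: max(1206/350, 5.9/2.7) = 3.446 servings → $1.55.
strawberries + black beans with both tight: 2.307 servings and 1.587 servings → $3.71.
Cheapest feasible corner: $1.55.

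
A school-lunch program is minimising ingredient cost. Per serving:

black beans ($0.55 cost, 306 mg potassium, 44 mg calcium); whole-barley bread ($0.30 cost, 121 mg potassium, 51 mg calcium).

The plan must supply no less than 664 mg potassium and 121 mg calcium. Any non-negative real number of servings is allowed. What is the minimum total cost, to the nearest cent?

With two linear requirements the optimum uses one or two foods; enumerate the corners.
black beans only: max(664/306, 121/44) = 2.75 servings → $1.51.
whole-barley bread only: max(664/121, 121/51) = 5.488 servings → $1.65.
black beans + whole-barley bread with both tight: 1.87 servings and 0.7596 servings → $1.26.
Cheapest feasible corner: $1.26.

$1.26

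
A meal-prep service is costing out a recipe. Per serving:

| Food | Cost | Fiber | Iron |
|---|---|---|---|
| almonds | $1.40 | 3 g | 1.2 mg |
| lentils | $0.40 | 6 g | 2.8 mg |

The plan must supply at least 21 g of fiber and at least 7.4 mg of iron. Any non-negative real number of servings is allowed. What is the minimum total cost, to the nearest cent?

An LP optimum is at a vertex; with two nutrient constraints at most two foods are used. Check each candidate.
almonds only: max(21/3, 7.4/1.2) = 7 servings → $9.80.
lentils only: max(21/6, 7.4/2.8) = 3.5 servings → $1.40.
almonds + lentils: intersection lies outside the first quadrant.
The minimum over all feasible corners is $1.40.

$1.40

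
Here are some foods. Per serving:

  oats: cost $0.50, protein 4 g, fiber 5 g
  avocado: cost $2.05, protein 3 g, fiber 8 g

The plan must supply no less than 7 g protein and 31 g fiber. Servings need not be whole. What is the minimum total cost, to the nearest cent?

A basic optimal solution has at most two foods positive. Try each food alone and each pair with both targets met exactly.
oats only: max(7/4, 31/5) = 6.2 servings → $3.10.
avocado only: max(7/3, 31/8) = 3.875 servings → $7.94.
oats + avocado: the both-tight solution has a negative serving — not a feasible corner.
The minimum over all feasible corners is $3.10.

$3.10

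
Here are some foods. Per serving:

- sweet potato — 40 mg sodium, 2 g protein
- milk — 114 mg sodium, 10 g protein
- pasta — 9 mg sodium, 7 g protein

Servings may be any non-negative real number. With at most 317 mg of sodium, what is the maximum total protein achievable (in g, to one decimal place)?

246.6 g

Protein per mg sodium: pasta 0.7778, milk 0.08772, sweet potato 0.05.
With no serving limits, spend the whole sodium allowance on pasta: 317 mg / 9 mg × 7 g = 246.6 g.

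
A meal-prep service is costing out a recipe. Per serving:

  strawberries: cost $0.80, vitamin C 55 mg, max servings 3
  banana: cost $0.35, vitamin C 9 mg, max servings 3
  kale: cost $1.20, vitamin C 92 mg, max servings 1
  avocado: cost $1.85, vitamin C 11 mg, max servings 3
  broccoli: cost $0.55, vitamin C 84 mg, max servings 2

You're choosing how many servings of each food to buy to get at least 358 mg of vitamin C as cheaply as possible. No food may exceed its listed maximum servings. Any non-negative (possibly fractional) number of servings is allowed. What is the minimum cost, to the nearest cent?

Cost per mg of vitamin C: broccoli $0.0065, kale $0.0130, strawberries $0.0145, banana $0.0389, avocado $0.1682.
Take 2 servings of broccoli: +168.0 mg vitamin C for $1.10 (total $1.10, still need 190.0 mg).
Take 1 serving of kale: +92.0 mg vitamin C for $1.20 (total $2.30, still need 98.0 mg).
Take 1.782 servings of strawberries: +98.0 mg vitamin C for $1.43 (total $3.73, still need 0.0 mg).
Greedy by cheapest-per-mg is optimal for a single linear constraint, so the minimum cost is $3.73.

$3.73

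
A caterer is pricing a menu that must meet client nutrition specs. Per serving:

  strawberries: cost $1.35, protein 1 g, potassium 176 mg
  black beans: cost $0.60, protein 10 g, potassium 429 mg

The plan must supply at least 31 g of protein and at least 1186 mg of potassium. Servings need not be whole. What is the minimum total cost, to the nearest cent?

$1.86

Compare the cost at each extreme point of the feasible region.
strawberries only: max(31/1, 1186/176) = 31 servings → $41.85.
black beans only: max(31/10, 1186/429) = 3.1 servings → $1.86.
strawberries + black beans: intersection lies outside the first quadrant.
Cheapest feasible corner: $1.86.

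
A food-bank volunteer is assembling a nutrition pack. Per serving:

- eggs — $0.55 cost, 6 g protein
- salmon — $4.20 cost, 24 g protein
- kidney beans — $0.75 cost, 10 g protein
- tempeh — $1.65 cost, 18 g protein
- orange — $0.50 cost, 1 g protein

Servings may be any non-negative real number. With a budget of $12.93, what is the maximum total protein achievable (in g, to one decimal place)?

Protein per dollar: kidney beans 13.33, eggs 10.91, tempeh 10.91, salmon 5.714, orange 2.
With no serving limits, spend the whole cost allowance on kidney beans: $12.93 / $0.75 × 10 g = 172.4 g.

172.4 g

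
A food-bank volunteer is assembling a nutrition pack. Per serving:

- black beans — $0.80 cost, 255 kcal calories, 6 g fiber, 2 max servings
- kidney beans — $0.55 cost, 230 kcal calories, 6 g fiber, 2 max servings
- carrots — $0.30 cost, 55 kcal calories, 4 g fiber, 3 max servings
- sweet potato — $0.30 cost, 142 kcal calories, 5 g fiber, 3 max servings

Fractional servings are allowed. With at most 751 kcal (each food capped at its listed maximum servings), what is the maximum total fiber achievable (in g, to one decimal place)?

31.2 g

Fiber per kcal: carrots 0.07273, sweet potato 0.03521, kidney beans 0.02609, black beans 0.02353.
Take 3 servings of carrots: uses 165 kcal, +12.0 g fiber (running total 12.0 g).
Take 3 servings of sweet potato: uses 426 kcal, +15.0 g fiber (running total 27.0 g).
Take 0.6957 servings of kidney beans: uses 160 kcal, +4.2 g fiber (running total 31.2 g).
Filling greedily by fiber-per-kcal is optimal for one linear limit, giving 31.2 g.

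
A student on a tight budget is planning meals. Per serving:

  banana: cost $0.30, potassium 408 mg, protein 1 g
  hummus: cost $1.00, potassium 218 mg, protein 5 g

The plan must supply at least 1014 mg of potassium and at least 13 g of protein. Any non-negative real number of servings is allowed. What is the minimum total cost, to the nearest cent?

Compare the cost at each extreme point of the feasible region.
banana only: max(1014/408, 13/1) = 13 servings → $3.90.
hummus only: max(1014/218, 13/5) = 4.651 servings → $4.65.
banana + hummus with both tight: 1.227 servings and 2.355 servings → $2.72.
The minimum over all feasible corners is $2.72.

$2.72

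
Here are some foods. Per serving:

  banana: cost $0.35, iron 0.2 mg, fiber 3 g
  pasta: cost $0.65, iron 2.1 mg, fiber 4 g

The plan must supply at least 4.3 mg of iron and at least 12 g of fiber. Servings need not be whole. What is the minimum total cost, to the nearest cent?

Two binding constraints pin down two serving amounts, so the optimal mix uses at most two foods. The candidates are each food alone (scaled to the tighter of iron/fiber) and each pair with both constraints tight.
banana only: max(4.3/0.2, 12/3) = 21.5 servings → $7.53.
pasta only: max(4.3/2.1, 12/4) = 3 servings → $1.95.
banana + pasta with both tight: 1.455 servings and 1.909 servings → $1.75.
The minimum over all feasible corners is $1.75.

$1.75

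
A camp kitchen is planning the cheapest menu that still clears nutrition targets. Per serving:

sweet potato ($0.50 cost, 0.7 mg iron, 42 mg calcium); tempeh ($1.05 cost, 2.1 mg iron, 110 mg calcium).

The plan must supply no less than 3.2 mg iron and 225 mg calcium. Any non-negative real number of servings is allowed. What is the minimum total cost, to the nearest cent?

The cheapest plan sits at a corner of the feasible region — with two constraints it uses at most two foods.
sweet potato only: max(3.2/0.7, 225/42) = 5.357 servings → $2.68.
tempeh only: max(3.2/2.1, 225/110) = 2.045 servings → $2.15.
sweet potato + tempeh: intersection lies outside the first quadrant.
So the least-cost plan costs $2.15.

$2.15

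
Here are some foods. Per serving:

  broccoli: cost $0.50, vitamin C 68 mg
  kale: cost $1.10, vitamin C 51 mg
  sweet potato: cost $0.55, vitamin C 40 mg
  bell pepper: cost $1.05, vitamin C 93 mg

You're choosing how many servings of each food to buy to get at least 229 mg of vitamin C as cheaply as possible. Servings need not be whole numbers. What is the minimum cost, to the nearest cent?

Cost per mg of vitamin C: broccoli $0.0074, bell pepper $0.0113, sweet potato $0.0138, kale $0.0216.
With no serving limits, use only broccoli: 229 mg / 68 mg = 3.368 servings × $0.50 = $1.68.

$1.68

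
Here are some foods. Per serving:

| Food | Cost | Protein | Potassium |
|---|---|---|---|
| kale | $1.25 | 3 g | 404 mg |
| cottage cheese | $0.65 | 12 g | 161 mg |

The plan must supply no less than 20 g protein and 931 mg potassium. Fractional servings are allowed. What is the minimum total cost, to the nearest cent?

$3.06

At the optimum either one food covers both requirements or two foods hit both targets exactly; no other combination can be cheaper.
kale only: max(20/3, 931/404) = 6.667 servings → $8.33.
cottage cheese only: max(20/12, 931/161) = 5.783 servings → $3.76.
kale + cottage cheese with both tight: 1.822 servings and 1.211 servings → $3.06.
So the least-cost plan costs $3.06.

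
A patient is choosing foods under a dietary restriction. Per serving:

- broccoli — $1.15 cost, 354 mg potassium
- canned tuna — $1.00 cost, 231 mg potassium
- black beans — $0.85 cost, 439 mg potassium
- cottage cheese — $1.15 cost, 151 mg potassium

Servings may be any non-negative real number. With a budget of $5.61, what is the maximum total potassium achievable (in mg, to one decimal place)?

2897.4 mg

Potassium per dollar: black beans 516.5, broccoli 307.8, canned tuna 231, cottage cheese 131.3.
With no serving limits, spend the whole cost allowance on black beans: $5.61 / $0.85 × 439 mg = 2897.4 mg.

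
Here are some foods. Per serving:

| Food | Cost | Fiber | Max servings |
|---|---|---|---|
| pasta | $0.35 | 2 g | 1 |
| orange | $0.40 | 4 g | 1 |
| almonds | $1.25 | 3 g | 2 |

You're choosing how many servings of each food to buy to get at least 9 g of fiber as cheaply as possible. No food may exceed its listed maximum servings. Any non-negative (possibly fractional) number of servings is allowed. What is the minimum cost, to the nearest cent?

$2.00

Cost per g of fiber: orange $0.1000, pasta $0.1750, almonds $0.4167.
Take 1 serving of orange: +4.0 g fiber for $0.40 (total $0.40, still need 5.0 g).
Take 1 serving of pasta: +2.0 g fiber for $0.35 (total $0.75, still need 3.0 g).
Take 1 serving of almonds: +3.0 g fiber for $1.25 (total $2.00, still need 0.0 g).
Filling from the cheapest source first is optimal under one linear minimum: $2.00.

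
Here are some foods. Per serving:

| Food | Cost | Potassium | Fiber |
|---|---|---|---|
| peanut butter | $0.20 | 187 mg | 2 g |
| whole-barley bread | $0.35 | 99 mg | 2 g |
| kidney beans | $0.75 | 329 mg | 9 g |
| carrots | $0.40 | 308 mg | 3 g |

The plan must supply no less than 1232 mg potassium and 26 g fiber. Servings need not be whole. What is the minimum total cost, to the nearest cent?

Compare the cost at each extreme point of the feasible region.
peanut butter only: max(1232/187, 26/2) = 13 servings → $2.60.
whole-barley bread only: max(1232/99, 26/2) = 13 servings → $4.55.
kidney beans only: max(1232/329, 26/9) = 3.745 servings → $2.81.
carrots only: max(1232/308, 26/3) = 8.667 servings → $3.47.
peanut butter + whole-barley bread: the both-tight solution has a negative serving — not a feasible corner.
peanut butter + kidney beans with both tight: 2.472 servings and 2.34 servings → $2.25.
peanut butter + carrots: the both-tight solution has a negative serving — not a feasible corner.
whole-barley bread + kidney beans with both tight: 10.88 servings and 0.4721 servings → $4.16.
whole-barley bread + carrots: the both-tight solution has a negative serving — not a feasible corner.
kidney beans + carrots with both tight: 2.416 servings and 1.42 servings → $2.38.
The minimum over all feasible corners is $2.25.

$2.25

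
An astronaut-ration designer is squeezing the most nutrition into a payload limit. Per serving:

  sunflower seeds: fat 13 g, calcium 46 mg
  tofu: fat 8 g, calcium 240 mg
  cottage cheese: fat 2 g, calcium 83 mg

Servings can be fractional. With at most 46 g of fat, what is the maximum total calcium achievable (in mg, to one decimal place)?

Calcium per g fat: cottage cheese 41.5, tofu 30, sunflower seeds 3.538.
With no serving limits, spend the whole fat allowance on cottage cheese: 46 g / 2 g × 83 mg = 1909.0 mg.

1909.0 mg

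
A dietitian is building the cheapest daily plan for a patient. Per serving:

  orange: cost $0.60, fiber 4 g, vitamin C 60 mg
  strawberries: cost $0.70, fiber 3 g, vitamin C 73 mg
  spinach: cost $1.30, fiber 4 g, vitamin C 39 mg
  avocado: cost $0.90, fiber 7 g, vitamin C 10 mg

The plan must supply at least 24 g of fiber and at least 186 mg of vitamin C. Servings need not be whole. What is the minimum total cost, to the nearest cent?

$3.33

orange only: max(24/4, 186/60) = 6 servings → $3.60.
strawberries only: max(24/3, 186/73) = 8 servings → $5.60.
spinach only: max(24/4, 186/39) = 6 servings → $7.80.
avocado only: max(24/7, 186/10) = 18.6 servings → $16.74.
orange + strawberries: the both-tight solution has a negative serving — not a feasible corner.
orange + spinach with both targets exact would need a negative amount; discard.
orange + avocado with both tight: 2.795 servings and 1.832 servings → $3.33.
strawberries + spinach: the both-tight solution has a negative serving — not a feasible corner.
strawberries + avocado with both tight: 2.208 servings and 2.482 servings → $3.78.
spinach + avocado with both tight: 4.558 servings and 0.824 servings → $6.67.
The minimum over all feasible corners is $3.33.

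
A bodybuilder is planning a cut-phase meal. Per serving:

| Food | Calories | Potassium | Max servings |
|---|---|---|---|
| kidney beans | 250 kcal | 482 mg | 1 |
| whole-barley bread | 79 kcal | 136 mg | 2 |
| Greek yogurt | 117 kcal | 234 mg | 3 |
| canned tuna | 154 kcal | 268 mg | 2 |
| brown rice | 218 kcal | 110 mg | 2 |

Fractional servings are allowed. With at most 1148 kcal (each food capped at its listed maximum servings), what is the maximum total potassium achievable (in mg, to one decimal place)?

Potassium per kcal: Greek yogurt 2, kidney beans 1.928, canned tuna 1.74, whole-barley bread 1.722, brown rice 0.5046.
Take 3 servings of Greek yogurt: uses 351 kcal, +702.0 mg potassium (running total 702.0 mg).
Take 1 serving of kidney beans: uses 250 kcal, +482.0 mg potassium (running total 1184.0 mg).
Take 2 servings of canned tuna: uses 308 kcal, +536.0 mg potassium (running total 1720.0 mg).
Take 2 servings of whole-barley bread: uses 158 kcal, +272.0 mg potassium (running total 1992.0 mg).
Take 0.3716 servings of brown rice: uses 81 kcal, +40.9 mg potassium (running total 2032.9 mg).
Filling greedily by potassium-per-kcal is optimal for one linear limit, giving 2032.9 mg.

2032.9 mg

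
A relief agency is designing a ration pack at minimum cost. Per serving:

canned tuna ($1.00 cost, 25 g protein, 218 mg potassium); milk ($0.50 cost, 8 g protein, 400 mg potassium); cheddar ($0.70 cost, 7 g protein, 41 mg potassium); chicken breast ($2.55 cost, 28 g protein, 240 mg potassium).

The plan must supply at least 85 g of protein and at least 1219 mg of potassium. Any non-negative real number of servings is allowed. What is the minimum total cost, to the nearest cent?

This is a tiny linear program; its minimum lies at a vertex of the feasible set. List the vertices and price them.
canned tuna only: max(85/25, 1219/218) = 5.592 servings → $5.59.
milk only: max(85/8, 1219/400) = 10.62 servings → $5.31.
cheddar only: max(85/7, 1219/41) = 29.73 servings → $20.81.
chicken breast only: max(85/28, 1219/240) = 5.079 servings → $12.95.
canned tuna + milk with both tight: 2.937 servings and 1.447 servings → $3.66.
canned tuna + cheddar: the both-tight solution has a negative serving — not a feasible corner.
canned tuna + chicken breast with both targets exact would need a negative amount; discard.
milk + cheddar with both tight: 2.042 servings and 9.809 servings → $7.89.
milk + chicken breast with both tight: 1.48 servings and 2.613 servings → $7.40.
cheddar + chicken breast: intersection lies outside the first quadrant.
Cheapest feasible corner: $3.66.

$3.66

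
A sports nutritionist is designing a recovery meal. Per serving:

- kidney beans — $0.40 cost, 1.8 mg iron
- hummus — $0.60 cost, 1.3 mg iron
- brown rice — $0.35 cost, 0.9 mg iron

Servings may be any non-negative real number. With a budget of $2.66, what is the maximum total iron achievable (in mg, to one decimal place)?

12.0 mg

Iron per dollar: kidney beans 4.5, brown rice 2.571, hummus 2.167.
With no serving limits, spend the whole cost allowance on kidney beans: $2.66 / $0.40 × 1.8 mg = 12.0 mg.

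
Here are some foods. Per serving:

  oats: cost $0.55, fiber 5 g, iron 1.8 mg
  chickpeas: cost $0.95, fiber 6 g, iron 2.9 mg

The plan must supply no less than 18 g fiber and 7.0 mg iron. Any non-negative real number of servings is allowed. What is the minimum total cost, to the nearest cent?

$2.14

With two linear requirements the optimum uses one or two foods; enumerate the corners.
oats only: max(18/5, 7.0/1.8) = 3.889 servings → $2.14.
chickpeas only: max(18/6, 7.0/2.9) = 3 servings → $2.85.
oats + chickpeas with both tight: 2.757 servings and 0.7027 servings → $2.18.
So the least-cost plan costs $2.14.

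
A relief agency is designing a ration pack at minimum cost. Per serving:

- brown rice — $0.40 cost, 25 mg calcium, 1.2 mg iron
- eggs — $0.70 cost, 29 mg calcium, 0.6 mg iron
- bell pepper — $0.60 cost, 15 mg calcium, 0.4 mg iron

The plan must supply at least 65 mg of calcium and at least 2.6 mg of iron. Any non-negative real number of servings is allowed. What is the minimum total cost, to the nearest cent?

$1.04

This is a tiny linear program; its minimum lies at a vertex of the feasible set. List the vertices and price them.
brown rice only: max(65/25, 2.6/1.2) = 2.6 servings → $1.04.
eggs only: max(65/29, 2.6/0.6) = 4.333 servings → $3.03.
bell pepper only: max(65/15, 2.6/0.4) = 6.5 servings → $3.90.
brown rice + eggs with both tight: 1.838 servings and 0.6566 servings → $1.19.
brown rice + bell pepper with both tight: 1.625 servings and 1.625 servings → $1.62.
eggs + bell pepper: the both-tight solution has a negative serving — not a feasible corner.
The minimum over all feasible corners is $1.04.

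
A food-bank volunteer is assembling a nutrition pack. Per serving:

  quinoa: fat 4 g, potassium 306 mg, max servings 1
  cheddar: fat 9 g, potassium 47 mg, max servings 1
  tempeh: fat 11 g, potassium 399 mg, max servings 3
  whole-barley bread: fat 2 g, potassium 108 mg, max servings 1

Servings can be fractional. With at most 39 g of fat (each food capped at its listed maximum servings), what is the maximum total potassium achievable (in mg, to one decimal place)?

Potassium per g fat: quinoa 76.5, whole-barley bread 54, tempeh 36.27, cheddar 5.222.
Take 1 serving of quinoa: uses 4 g fat, +306.0 mg potassium (running total 306.0 mg).
Take 1 serving of whole-barley bread: uses 2 g fat, +108.0 mg potassium (running total 414.0 mg).
Take 3 servings of tempeh: uses 33 g fat, +1197.0 mg potassium (running total 1611.0 mg).
Greedy by best ratio exhausts the fat allowance optimally: 1611.0 mg.

1611.0 mg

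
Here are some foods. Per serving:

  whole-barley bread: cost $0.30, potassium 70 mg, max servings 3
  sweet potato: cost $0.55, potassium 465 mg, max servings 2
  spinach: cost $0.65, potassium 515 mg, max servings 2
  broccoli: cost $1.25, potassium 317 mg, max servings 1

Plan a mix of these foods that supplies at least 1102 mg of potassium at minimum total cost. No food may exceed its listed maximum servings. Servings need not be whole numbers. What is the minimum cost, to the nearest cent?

Cost per mg of potassium: sweet potato $0.0012, spinach $0.0013, broccoli $0.0039, whole-barley bread $0.0043.
Take 2 servings of sweet potato: +930.0 mg potassium for $1.10 (total $1.10, still need 172.0 mg).
Take 0.334 servings of spinach: +172.0 mg potassium for $0.22 (total $1.32, still need 0.0 mg).
Filling from the cheapest source first is optimal under one linear minimum: $1.32.

$1.32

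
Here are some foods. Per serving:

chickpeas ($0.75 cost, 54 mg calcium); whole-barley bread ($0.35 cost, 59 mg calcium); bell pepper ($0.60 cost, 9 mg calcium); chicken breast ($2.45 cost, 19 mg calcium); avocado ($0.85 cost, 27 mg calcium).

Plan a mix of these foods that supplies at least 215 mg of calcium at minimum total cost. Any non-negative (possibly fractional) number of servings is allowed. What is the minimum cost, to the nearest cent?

$1.28

Cost per mg of calcium: whole-barley bread $0.0059, chickpeas $0.0139, avocado $0.0315, bell pepper $0.0667, chicken breast $0.1289.
With no serving limits, use only whole-barley bread: 215 mg / 59 mg = 3.644 servings × $0.35 = $1.28.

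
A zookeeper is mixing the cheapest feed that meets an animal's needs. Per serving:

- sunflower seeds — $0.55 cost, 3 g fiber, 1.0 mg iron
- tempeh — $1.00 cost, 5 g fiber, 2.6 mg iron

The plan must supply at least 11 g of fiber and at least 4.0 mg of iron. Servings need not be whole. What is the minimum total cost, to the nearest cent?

$2.05

sunflower seeds only: max(11/3, 4.0/1.0) = 4 servings → $2.20.
tempeh only: max(11/5, 4.0/2.6) = 2.2 servings → $2.20.
sunflower seeds + tempeh with both tight: 3.071 servings and 0.3571 servings → $2.05.
The minimum over all feasible corners is $2.05.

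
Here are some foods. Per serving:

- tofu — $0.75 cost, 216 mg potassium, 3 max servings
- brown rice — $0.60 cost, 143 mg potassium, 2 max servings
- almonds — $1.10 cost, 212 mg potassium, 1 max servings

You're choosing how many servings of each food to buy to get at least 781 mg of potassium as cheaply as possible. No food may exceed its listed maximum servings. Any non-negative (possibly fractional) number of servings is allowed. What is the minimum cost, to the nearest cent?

$2.81

Cost per mg of potassium: tofu $0.0035, brown rice $0.0042, almonds $0.0052.
Take 3 servings of tofu: +648.0 mg potassium for $2.25 (total $2.25, still need 133.0 mg).
Take 0.9301 servings of brown rice: +133.0 mg potassium for $0.56 (total $2.81, still need 0.0 mg).
Filling from the cheapest source first is optimal under one linear minimum: $2.81.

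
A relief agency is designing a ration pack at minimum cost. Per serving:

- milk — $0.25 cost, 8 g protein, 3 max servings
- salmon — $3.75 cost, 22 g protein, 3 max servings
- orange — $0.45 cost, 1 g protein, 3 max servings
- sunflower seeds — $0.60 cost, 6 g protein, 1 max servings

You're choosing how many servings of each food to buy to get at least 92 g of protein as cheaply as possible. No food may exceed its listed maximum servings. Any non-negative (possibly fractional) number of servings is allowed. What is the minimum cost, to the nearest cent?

Cost per g of protein: milk $0.0312, sunflower seeds $0.1000, salmon $0.1705, orange $0.4500.
Take 3 servings of milk: +24.0 g protein for $0.75 (total $0.75, still need 68.0 g).
Take 1 serving of sunflower seeds: +6.0 g protein for $0.60 (total $1.35, still need 62.0 g).
Take 2.818 servings of salmon: +62.0 g protein for $10.57 (total $11.92, still need 0.0 g).
Greedy by cheapest-per-g is optimal for a single linear constraint, so the minimum cost is $11.92.

$11.92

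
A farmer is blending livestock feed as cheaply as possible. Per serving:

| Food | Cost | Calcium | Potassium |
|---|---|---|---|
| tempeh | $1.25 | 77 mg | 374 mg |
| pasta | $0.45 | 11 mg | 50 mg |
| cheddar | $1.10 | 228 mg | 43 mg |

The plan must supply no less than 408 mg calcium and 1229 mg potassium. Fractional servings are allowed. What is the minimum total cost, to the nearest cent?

Two binding constraints pin down two serving amounts, so the optimal mix uses at most two foods. The candidates are each food alone (scaled to the tighter of calcium/potassium) and each pair with both constraints tight.
tempeh only: max(408/77, 1229/374) = 5.299 servings → $6.62.
pasta only: max(408/11, 1229/50) = 37.09 servings → $16.69.
cheddar only: max(408/228, 1229/43) = 28.58 servings → $31.44.
tempeh + pasta: intersection lies outside the first quadrant.
tempeh + cheddar with both tight: 3.205 servings and 0.7072 servings → $4.78.
pasta + cheddar with both tight: 24.04 servings and 0.6297 servings → $11.51.
The minimum over all feasible corners is $4.78.

$4.78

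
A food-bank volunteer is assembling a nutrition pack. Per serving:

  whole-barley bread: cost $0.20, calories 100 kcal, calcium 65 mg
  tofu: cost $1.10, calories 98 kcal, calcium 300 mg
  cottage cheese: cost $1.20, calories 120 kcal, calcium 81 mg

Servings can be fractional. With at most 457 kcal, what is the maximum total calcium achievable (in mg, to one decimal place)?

Calcium per kcal: tofu 3.061, cottage cheese 0.675, whole-barley bread 0.65.
With no serving limits, spend the whole calories allowance on tofu: 457 kcal / 98 kcal × 300 mg = 1399.0 mg.

1399.0 mg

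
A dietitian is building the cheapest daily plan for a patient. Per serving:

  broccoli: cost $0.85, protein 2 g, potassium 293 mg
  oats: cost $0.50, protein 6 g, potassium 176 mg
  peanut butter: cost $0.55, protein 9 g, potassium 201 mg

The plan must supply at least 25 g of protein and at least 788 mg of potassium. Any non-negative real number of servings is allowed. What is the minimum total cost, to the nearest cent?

$2.16

An LP optimum is at a vertex; with two nutrient constraints at most two foods are used. Check each candidate.
broccoli only: max(25/2, 788/293) = 12.5 servings → $10.62.
oats only: max(25/6, 788/176) = 4.477 servings → $2.24.
peanut butter only: max(25/9, 788/201) = 3.92 servings → $2.16.
broccoli + oats with both tight: 0.2333 servings and 4.089 servings → $2.24.
broccoli + peanut butter with both tight: 0.9248 servings and 2.572 servings → $2.20.
oats + peanut butter: intersection lies outside the first quadrant.
So the least-cost plan costs $2.16.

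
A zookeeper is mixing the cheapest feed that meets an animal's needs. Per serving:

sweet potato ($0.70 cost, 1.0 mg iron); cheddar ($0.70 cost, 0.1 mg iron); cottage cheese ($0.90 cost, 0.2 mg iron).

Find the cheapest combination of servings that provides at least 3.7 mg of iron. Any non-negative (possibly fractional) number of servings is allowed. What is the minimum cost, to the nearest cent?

$2.59

Cost per mg of iron: sweet potato $0.7000, cottage cheese $4.5000, cheddar $7.0000.
With no serving limits, use only sweet potato: 3.7 mg / 1.0 mg = 3.7 servings × $0.70 = $2.59.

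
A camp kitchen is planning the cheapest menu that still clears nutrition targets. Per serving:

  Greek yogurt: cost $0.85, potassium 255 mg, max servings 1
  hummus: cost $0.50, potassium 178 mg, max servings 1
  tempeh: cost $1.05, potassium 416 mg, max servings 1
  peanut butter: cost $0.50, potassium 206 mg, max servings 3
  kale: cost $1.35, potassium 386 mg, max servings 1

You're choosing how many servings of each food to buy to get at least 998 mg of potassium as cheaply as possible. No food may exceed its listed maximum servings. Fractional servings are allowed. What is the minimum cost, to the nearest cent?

Cost per mg of potassium: peanut butter $0.0024, tempeh $0.0025, hummus $0.0028, Greek yogurt $0.0033, kale $0.0035.
Take 3 servings of peanut butter: +618.0 mg potassium for $1.50 (total $1.50, still need 380.0 mg).
Take 0.9135 servings of tempeh: +380.0 mg potassium for $0.96 (total $2.46, still need 0.0 mg).
Filling from the cheapest source first is optimal under one linear minimum: $2.46.

$2.46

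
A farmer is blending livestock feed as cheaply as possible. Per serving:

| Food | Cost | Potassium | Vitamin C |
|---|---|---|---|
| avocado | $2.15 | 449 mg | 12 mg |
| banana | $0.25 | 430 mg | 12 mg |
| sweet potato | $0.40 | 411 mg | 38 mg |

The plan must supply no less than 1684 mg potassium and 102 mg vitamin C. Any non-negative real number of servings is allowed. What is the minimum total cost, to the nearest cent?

$1.31

Check every corner: each single food scaled to meet both minima, and each pair solved so both constraints bind.
avocado only: max(1684/449, 102/12) = 8.5 servings → $18.27.
banana only: max(1684/430, 102/12) = 8.5 servings → $2.12.
sweet potato only: max(1684/411, 102/38) = 4.097 servings → $1.64.
avocado + banana: intersection lies outside the first quadrant.
avocado + sweet potato with both tight: 1.819 servings and 2.11 servings → $4.76.
banana + sweet potato with both tight: 1.935 servings and 2.073 servings → $1.31.
So the least-cost plan costs $1.31.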